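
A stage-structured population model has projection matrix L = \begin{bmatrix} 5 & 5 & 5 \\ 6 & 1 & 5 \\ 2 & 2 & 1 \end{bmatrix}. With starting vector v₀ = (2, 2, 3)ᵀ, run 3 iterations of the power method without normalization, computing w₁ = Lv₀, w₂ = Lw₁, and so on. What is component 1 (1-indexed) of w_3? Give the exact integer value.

4040

w1 = Lv₀ = (5·2 + 5·2 + 5·3; 6·2 + 1·2 + 5·3; 2·2 + 2·2 + 1·3) = (35, 29, 11)
w2 = Lw1 = (5·35 + 5·29 + 5·11; 6·35 + 1·29 + 5·11; 2·35 + 2·29 + 1·11) = (375, 294, 139)
w3 = Lw2 = (4040, 3239, 1477)
The requested component of w3 is 4040.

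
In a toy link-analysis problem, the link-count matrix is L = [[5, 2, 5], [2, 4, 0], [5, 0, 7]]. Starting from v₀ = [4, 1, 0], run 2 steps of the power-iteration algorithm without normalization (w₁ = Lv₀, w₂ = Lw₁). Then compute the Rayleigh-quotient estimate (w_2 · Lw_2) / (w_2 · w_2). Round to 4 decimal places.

11.2651

w1 = Lv₀ = (22, 12, 20)
w2 = Lw1 = (234, 92, 250)
Lw2 = (2604, 836, 2920)
w2·Lw2 = 234·2604 + 92·836 + 250·2920 = 1416248; w2·w2 = 234·234 + 92·92 + 250·250 = 125720
λ ≈ 1416248/125720 = 11.2651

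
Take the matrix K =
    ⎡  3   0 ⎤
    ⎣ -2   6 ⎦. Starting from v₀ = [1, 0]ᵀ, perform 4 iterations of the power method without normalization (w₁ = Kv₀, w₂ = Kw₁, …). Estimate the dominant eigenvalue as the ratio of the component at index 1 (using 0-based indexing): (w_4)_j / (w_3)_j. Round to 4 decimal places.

6.4286

w1 = Kv₀ = (3·1 + 0·0; (-2)·1 + 6·0) = (3, -2)
w2 = Kw1 = (3·3 + 0·(-2); (-2)·3 + 6·(-2)) = (9, -18)
w3 = Kw2 = (27, -126)
w4 = Kw3 = (81, -810)
Ratio at component: -810 / -126 = 6.4286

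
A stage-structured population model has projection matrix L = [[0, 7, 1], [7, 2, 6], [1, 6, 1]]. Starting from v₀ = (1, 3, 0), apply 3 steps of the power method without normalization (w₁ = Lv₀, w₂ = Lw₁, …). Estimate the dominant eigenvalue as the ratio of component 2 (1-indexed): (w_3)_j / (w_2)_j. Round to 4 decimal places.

λ ≈ 7.1498

w1 = Lv₀ = (0·1 + 7·3 + 1·0; 7·1 + 2·3 + 6·0; 1·1 + 6·3 + 1·0) = (21, 13, 19)
w2 = Lw1 = (0·21 + 7·13 + 1·19; 7·21 + 2·13 + 6·19; 1·21 + 6·13 + 1·19) = (110, 287, 118)
w3 = Lw2 = (2127, 2052, 1950)
Ratio at component: 2052 / 287 = 7.1498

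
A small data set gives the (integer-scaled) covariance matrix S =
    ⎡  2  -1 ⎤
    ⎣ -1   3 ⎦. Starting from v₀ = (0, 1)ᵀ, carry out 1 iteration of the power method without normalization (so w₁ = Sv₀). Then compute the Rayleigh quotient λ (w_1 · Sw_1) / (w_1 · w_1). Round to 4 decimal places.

w1 = Sv₀ = (2·0 + (-1)·1; (-1)·0 + 3·1) = (-1, 3)
Sw1 = (-5, 10)
w1·Sw1 = (-1)·(-5) + 3·10 = 35; w1·w1 = (-1)·(-1) + 3·3 = 10
λ ≈ 35/10 = 3.5000

λ ≈ 3.5000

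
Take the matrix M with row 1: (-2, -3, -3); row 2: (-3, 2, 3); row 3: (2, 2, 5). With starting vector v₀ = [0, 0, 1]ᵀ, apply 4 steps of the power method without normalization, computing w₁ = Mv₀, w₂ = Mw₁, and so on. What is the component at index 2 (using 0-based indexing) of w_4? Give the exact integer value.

865

w1 = Mv₀ = ((-2)·0 + (-3)·0 + (-3)·1; (-3)·0 + 2·0 + 3·1; 2·0 + 2·0 + 5·1) = (-3, 3, 5)
w2 = Mw1 = ((-2)·(-3) + (-3)·3 + (-3)·5; (-3)·(-3) + 2·3 + 3·5; 2·(-3) + 2·3 + 5·5) = (-18, 30, 25)
w3 = Mw2 = (-129, 189, 149)
w4 = Mw3 = (-756, 1212, 865)
The requested component of w4 is 865.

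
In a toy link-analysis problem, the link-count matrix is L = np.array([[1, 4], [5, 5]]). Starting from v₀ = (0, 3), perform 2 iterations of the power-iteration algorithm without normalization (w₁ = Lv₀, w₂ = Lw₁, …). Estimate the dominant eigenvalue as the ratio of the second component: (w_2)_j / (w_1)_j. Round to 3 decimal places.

w1 = Lv₀ = (12, 15)
w2 = Lw1 = (72, 135)
Ratio at component: 135 / 15 = 9.000

9.000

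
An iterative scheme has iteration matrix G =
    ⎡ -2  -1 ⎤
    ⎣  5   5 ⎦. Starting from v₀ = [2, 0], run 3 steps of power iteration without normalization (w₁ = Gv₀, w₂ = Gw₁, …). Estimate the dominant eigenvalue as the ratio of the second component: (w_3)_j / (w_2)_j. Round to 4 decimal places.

4.6667

w1 = Gv₀ = ((-2)·2 + (-1)·0; 5·2 + 5·0) = (-4, 10)
w2 = Gw1 = ((-2)·(-4) + (-1)·10; 5·(-4) + 5·10) = (-2, 30)
w3 = Gw2 = (-26, 140)
Ratio at component: 140 / 30 = 4.6667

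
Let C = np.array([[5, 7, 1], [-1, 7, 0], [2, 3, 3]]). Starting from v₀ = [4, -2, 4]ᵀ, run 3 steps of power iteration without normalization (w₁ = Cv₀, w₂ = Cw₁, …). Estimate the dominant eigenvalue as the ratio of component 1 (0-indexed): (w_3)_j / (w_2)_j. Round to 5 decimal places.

6.54412

w1 = Cv₀ = (5·4 + 7·(-2) + 1·4; (-1)·4 + 7·(-2) + 0·4; 2·4 + 3·(-2) + 3·4) = (10, -18, 14)
w2 = Cw1 = (5·10 + 7·(-18) + 1·14; (-1)·10 + 7·(-18) + 0·14; 2·10 + 3·(-18) + 3·14) = (-62, -136, 8)
w3 = Cw2 = (-1254, -890, -508)
Ratio at component: -890 / -136 = 6.54412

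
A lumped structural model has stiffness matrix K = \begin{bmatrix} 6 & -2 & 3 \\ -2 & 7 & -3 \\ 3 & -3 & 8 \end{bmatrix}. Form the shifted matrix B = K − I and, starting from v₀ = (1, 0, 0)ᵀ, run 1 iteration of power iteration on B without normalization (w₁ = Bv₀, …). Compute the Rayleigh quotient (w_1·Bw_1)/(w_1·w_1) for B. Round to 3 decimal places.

B = K − I has rows (5, -2, 3); (-2, 6, -3); (3, -3, 7)
w1 = Bv₀ = (5, -2, 3)
Bw1 = (38, -31, 42)
w1·Bw1 = 378; w1·w1 = 38; μ ≈ 378/38 = 9.947

9.947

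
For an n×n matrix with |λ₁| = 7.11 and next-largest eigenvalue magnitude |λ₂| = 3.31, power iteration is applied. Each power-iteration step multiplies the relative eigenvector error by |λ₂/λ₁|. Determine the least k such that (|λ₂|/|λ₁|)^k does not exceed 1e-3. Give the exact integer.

|λ₂/λ₁| = 3.31/7.11 = 0.46554
Need k ≥ ln(1e-3) / ln(0.46554) = -6.9078 / -0.7646 ≈ 9.035
Smallest integer k satisfying the bound: 10

10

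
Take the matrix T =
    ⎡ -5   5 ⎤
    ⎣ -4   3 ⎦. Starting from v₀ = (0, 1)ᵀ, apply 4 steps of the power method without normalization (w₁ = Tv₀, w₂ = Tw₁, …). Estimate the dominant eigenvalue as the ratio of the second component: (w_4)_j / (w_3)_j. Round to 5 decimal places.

5.85714

w1 = Tv₀ = (5, 3)
w2 = Tw1 = (-10, -11)
w3 = Tw2 = (-5, 7)
w4 = Tw3 = (60, 41)
Ratio at component: 41 / 7 = 5.85714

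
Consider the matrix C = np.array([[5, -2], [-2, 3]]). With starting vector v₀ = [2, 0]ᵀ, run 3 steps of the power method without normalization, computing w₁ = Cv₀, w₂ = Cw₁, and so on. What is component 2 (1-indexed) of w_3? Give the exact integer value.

w1 = Cv₀ = (5·2 + (-2)·0; (-2)·2 + 3·0) = (10, -4)
w2 = Cw1 = (5·10 + (-2)·(-4); (-2)·10 + 3·(-4)) = (58, -32)
w3 = Cw2 = (354, -212)
The requested component of w3 is -212.

-212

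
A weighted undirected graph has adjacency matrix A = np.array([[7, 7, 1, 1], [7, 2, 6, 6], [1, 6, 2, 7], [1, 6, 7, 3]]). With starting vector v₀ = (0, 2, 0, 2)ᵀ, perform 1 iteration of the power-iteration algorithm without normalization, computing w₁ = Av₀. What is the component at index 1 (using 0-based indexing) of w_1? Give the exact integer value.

16

w1 = Av₀ = (16, 16, 26, 18)
The requested component of w1 is 16.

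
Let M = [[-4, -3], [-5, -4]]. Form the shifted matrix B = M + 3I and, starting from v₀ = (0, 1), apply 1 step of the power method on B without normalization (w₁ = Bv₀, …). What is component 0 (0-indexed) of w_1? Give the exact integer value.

B = M + 3I has rows (-1, -3); (-5, -1)
w1 = Bv₀ = (-3, -1)
Requested component of w1: -3

-3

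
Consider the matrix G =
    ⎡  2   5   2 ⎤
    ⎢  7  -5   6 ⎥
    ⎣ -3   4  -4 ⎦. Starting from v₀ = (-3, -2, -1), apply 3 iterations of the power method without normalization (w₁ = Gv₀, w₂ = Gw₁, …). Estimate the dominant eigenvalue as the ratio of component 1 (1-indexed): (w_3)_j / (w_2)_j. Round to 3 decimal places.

w1 = Gv₀ = (2·(-3) + 5·(-2) + 2·(-1); 7·(-3) + (-5)·(-2) + 6·(-1); (-3)·(-3) + 4·(-2) + (-4)·(-1)) = (-18, -17, 5)
w2 = Gw1 = (2·(-18) + 5·(-17) + 2·5; 7·(-18) + (-5)·(-17) + 6·5; (-3)·(-18) + 4·(-17) + (-4)·5) = (-111, -11, -34)
w3 = Gw2 = (-345, -926, 425)
Ratio at component: -345 / -111 = 3.108

3.108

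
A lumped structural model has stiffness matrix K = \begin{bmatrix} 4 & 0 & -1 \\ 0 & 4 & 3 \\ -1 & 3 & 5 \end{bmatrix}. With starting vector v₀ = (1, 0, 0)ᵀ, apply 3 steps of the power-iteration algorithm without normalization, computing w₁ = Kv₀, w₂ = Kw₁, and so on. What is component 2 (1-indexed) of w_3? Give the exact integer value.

w1 = Kv₀ = (4, 0, -1)
w2 = Kw1 = (17, -3, -9)
w3 = Kw2 = (77, -39, -71)
The requested component of w3 is -39.

-39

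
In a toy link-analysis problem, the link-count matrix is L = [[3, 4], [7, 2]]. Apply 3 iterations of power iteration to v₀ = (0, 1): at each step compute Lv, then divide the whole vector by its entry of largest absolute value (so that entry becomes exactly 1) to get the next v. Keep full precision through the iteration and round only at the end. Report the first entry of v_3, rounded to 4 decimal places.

Lv0 = (4.00000, 2.00000); divide by 4.00000 → v1 = (1.00000, 0.50000)
Lv1 = (5.00000, 8.00000); divide by 8.00000 → v2 = (0.62500, 1.00000)
Lv2 = (5.87500, 6.37500); divide by 6.37500 → v3 = (0.92157, 1.00000)
Requested entry of v3: 188/204 = 0.9216

0.9216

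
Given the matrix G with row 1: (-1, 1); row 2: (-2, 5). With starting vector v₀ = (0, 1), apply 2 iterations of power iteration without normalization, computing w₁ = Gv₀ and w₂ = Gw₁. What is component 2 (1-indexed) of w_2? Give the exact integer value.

w1 = Gv₀ = (1, 5)
w2 = Gw1 = (4, 23)
The requested component of w2 is 23.

23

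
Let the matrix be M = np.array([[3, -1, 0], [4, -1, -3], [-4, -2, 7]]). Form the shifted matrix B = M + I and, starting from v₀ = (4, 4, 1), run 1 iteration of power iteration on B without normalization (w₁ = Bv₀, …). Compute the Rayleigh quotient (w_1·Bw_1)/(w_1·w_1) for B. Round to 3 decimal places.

8.612

B = M + I has rows (4, -1, 0); (4, 0, -3); (-4, -2, 8)
w1 = Bv₀ = (12, 13, -16)
Bw1 = (35, 96, -202)
w1·Bw1 = 4900; w1·w1 = 569; μ ≈ 4900/569 = 8.612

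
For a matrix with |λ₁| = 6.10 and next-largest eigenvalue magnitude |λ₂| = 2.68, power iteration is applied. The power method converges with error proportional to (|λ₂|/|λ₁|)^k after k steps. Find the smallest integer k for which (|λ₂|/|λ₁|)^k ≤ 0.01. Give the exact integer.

6

|λ₂/λ₁| = 2.68/6.10 = 0.43934
Need k ≥ ln(0.01) / ln(0.43934) = -4.6052 / -0.8225 ≈ 5.599
Smallest integer k satisfying the bound: 6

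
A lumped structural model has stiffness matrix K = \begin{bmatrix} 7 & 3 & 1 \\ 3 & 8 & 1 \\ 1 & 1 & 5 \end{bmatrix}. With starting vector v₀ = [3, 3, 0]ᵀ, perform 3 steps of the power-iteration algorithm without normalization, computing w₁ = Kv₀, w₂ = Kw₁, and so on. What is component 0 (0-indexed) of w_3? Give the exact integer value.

w1 = Kv₀ = (7·3 + 3·3 + 1·0; 3·3 + 8·3 + 1·0; 1·3 + 1·3 + 5·0) = (30, 33, 6)
w2 = Kw1 = (7·30 + 3·33 + 1·6; 3·30 + 8·33 + 1·6; 1·30 + 1·33 + 5·6) = (315, 360, 93)
w3 = Kw2 = (3378, 3918, 1140)
The requested component of w3 is 3378.

3378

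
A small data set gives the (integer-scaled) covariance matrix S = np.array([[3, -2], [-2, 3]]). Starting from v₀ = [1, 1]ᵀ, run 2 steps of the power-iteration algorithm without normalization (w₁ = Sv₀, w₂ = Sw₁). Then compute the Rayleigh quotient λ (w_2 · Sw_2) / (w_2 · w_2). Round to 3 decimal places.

λ ≈ 1.000

w1 = Sv₀ = (3·1 + (-2)·1; (-2)·1 + 3·1) = (1, 1)
w2 = Sw1 = (3·1 + (-2)·1; (-2)·1 + 3·1) = (1, 1)
Sw2 = (1, 1)
w2·Sw2 = 1·1 + 1·1 = 2; w2·w2 = 1·1 + 1·1 = 2
λ ≈ 2/2 = 1.000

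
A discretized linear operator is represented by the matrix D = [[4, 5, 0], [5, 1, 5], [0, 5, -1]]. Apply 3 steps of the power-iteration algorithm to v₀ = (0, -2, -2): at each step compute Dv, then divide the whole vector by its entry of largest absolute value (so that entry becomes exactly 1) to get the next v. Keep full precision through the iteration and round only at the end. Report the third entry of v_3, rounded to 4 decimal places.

0.5033

Dv0 = (-10.00000, -12.00000, -8.00000); divide by -12.00000 → v1 = (0.83333, 1.00000, 0.66667)
Dv1 = (8.33333, 8.50000, 4.33333); divide by 8.50000 → v2 = (0.98039, 1.00000, 0.50980)
Dv2 = (8.92157, 8.45098, 4.49020); divide by 8.92157 → v3 = (1.00000, 0.94725, 0.50330)
Requested entry of v3: -458/-910 = 0.5033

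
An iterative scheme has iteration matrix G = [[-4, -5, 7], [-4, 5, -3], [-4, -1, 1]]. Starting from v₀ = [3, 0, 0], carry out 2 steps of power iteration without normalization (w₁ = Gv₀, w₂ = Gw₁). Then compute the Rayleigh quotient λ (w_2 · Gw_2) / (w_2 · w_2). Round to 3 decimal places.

-1.000

w1 = Gv₀ = (-12, -12, -12)
w2 = Gw1 = (24, 24, 48)
Gw2 = (120, -120, -72)
w2·Gw2 = 24·120 + 24·(-120) + 48·(-72) = -3456; w2·w2 = 24·24 + 24·24 + 48·48 = 3456
λ ≈ -3456/3456 = -1.000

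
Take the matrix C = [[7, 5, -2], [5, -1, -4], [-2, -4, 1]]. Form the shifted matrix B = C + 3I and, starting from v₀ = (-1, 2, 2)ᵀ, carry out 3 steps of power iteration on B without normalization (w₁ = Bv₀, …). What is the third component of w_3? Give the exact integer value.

570

B = C + 3I has rows (10, 5, -2); (5, 2, -4); (-2, -4, 4)
w1 = Bv₀ = (10·(-1) + 5·2 + (-2)·2; 5·(-1) + 2·2 + (-4)·2; (-2)·(-1) + (-4)·2 + 4·2) = (-4, -9, 2)
w2 = Bw1 = (10·(-4) + 5·(-9) + (-2)·2; 5·(-4) + 2·(-9) + (-4)·2; (-2)·(-4) + (-4)·(-9) + 4·2) = (-89, -46, 52)
w3 = Bw2 = (-1224, -745, 570)
Requested component of w3: 570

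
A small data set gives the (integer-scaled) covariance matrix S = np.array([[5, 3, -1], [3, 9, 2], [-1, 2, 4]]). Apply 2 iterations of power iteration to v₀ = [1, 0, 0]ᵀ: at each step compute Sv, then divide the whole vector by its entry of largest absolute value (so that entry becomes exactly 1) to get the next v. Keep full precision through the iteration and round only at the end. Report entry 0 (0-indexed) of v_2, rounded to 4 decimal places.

0.8750

Sv0 = (5.00000, 3.00000, -1.00000); divide by 5.00000 → v1 = (1.00000, 0.60000, -0.20000)
Sv1 = (7.00000, 8.00000, -0.60000); divide by 8.00000 → v2 = (0.87500, 1.00000, -0.07500)
Requested entry of v2: 35/40 = 0.8750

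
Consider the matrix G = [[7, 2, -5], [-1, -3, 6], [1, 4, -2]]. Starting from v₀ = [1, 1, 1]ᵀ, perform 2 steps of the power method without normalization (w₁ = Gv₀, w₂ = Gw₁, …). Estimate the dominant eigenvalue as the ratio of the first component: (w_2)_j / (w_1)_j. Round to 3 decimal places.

4.250

w1 = Gv₀ = (4, 2, 3)
w2 = Gw1 = (17, 8, 6)
Ratio at component: 17 / 4 = 4.250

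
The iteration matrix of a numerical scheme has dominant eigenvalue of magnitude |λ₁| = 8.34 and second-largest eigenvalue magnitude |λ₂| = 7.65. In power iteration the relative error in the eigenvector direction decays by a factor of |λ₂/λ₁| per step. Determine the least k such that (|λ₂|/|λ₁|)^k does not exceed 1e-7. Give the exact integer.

187

|λ₂/λ₁| = 7.65/8.34 = 0.91727
Need k ≥ ln(1e-7) / ln(0.91727) = -16.1181 / -0.0864 ≈ 186.644
Smallest integer k satisfying the bound: 187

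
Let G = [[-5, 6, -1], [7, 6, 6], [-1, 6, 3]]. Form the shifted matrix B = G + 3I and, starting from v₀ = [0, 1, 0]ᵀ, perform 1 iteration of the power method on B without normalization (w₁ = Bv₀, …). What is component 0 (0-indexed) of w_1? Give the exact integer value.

6

B = G + 3I has rows (-2, 6, -1); (7, 9, 6); (-1, 6, 6)
w1 = Bv₀ = ((-2)·0 + 6·1 + (-1)·0; 7·0 + 9·1 + 6·0; (-1)·0 + 6·1 + 6·0) = (6, 9, 6)
Requested component of w1: 6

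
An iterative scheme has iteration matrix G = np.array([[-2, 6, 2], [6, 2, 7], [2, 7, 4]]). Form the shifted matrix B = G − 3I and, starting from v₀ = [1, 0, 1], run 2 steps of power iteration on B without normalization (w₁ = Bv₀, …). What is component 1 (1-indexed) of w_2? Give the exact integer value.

B = G − 3I has rows (-5, 6, 2); (6, -1, 7); (2, 7, 1)
w1 = Bv₀ = ((-5)·1 + 6·0 + 2·1; 6·1 + (-1)·0 + 7·1; 2·1 + 7·0 + 1·1) = (-3, 13, 3)
w2 = Bw1 = ((-5)·(-3) + 6·13 + 2·3; 6·(-3) + (-1)·13 + 7·3; 2·(-3) + 7·13 + 1·3) = (99, -10, 88)
Requested component of w2: 99

99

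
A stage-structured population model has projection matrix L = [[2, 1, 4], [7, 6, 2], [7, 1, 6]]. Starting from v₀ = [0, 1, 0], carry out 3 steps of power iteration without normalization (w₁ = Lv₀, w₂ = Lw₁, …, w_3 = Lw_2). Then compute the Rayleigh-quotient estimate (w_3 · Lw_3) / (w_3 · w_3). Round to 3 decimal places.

10.466

w1 = Lv₀ = (1, 6, 1)
w2 = Lw1 = (12, 45, 19)
w3 = Lw2 = (145, 392, 243)
Lw3 = (1654, 3853, 2865)
w3·Lw3 = 145·1654 + 392·3853 + 243·2865 = 2446401; w3·w3 = 145·145 + 392·392 + 243·243 = 233738
λ ≈ 2446401/233738 = 10.466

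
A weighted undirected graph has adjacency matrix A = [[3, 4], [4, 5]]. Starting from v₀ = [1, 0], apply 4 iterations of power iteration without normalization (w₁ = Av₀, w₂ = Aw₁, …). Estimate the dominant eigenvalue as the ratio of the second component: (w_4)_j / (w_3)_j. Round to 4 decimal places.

w1 = Av₀ = (3, 4)
w2 = Aw1 = (25, 32)
w3 = Aw2 = (203, 260)
w4 = Aw3 = (1649, 2112)
Ratio at component: 2112 / 260 = 8.1231

8.1231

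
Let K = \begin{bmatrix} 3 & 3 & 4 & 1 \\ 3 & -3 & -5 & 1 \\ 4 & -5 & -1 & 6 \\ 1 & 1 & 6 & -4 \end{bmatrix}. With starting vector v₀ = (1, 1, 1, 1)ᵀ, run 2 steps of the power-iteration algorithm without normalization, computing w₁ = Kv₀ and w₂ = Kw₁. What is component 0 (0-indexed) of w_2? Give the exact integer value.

41

w1 = Kv₀ = (3·1 + 3·1 + 4·1 + 1·1; 3·1 + (-3)·1 + (-5)·1 + 1·1; 4·1 + (-5)·1 + (-1)·1 + 6·1; 1·1 + 1·1 + 6·1 + (-4)·1) = (11, -4, 4, 4)
w2 = Kw1 = (3·11 + 3·(-4) + 4·4 + 1·4; 3·11 + (-3)·(-4) + (-5)·4 + 1·4; 4·11 + (-5)·(-4) + (-1)·4 + 6·4; 1·11 + 1·(-4) + 6·4 + (-4)·4) = (41, 29, 84, 15)
The requested component of w2 is 41.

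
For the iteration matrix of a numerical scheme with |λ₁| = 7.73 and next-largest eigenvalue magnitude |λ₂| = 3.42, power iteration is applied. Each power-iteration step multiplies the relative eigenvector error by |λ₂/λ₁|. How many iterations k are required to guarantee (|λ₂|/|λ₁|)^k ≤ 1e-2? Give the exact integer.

|λ₂/λ₁| = 3.42/7.73 = 0.44243
Need k ≥ ln(1e-2) / ln(0.44243) = -4.6052 / -0.8155 ≈ 5.647
Smallest integer k satisfying the bound: 6

6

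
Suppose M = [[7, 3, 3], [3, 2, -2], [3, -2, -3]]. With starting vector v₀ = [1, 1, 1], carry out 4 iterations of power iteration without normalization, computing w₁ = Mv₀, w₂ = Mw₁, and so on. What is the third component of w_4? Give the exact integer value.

w1 = Mv₀ = (7·1 + 3·1 + 3·1; 3·1 + 2·1 + (-2)·1; 3·1 + (-2)·1 + (-3)·1) = (13, 3, -2)
w2 = Mw1 = (7·13 + 3·3 + 3·(-2); 3·13 + 2·3 + (-2)·(-2); 3·13 + (-2)·3 + (-3)·(-2)) = (94, 49, 39)
w3 = Mw2 = (922, 302, 67)
w4 = Mw3 = (7561, 3236, 1961)
The requested component of w4 is 1961.

1961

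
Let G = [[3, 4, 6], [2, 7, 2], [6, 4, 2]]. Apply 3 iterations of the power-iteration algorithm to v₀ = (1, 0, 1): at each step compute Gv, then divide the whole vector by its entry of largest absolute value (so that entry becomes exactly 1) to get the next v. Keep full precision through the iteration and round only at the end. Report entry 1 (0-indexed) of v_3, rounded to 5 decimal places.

Gv0 = (9.000000, 4.000000, 8.000000); divide by 9.000000 → v1 = (1.000000, 0.444444, 0.888889)
Gv1 = (10.111111, 6.888889, 9.555556); divide by 10.111111 → v2 = (1.000000, 0.681319, 0.945055)
Gv2 = (11.395604, 8.659341, 10.615385); divide by 11.395604 → v3 = (1.000000, 0.759884, 0.931533)
Requested entry of v3: 788/1037 = 0.75988

0.75988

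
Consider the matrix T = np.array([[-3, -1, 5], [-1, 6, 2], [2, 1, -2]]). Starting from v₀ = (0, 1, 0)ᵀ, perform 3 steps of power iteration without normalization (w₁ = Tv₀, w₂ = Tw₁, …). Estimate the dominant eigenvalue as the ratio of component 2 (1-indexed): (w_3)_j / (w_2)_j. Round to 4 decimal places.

6.0513

w1 = Tv₀ = ((-3)·0 + (-1)·1 + 5·0; (-1)·0 + 6·1 + 2·0; 2·0 + 1·1 + (-2)·0) = (-1, 6, 1)
w2 = Tw1 = ((-3)·(-1) + (-1)·6 + 5·1; (-1)·(-1) + 6·6 + 2·1; 2·(-1) + 1·6 + (-2)·1) = (2, 39, 2)
w3 = Tw2 = (-35, 236, 39)
Ratio at component: 236 / 39 = 6.0513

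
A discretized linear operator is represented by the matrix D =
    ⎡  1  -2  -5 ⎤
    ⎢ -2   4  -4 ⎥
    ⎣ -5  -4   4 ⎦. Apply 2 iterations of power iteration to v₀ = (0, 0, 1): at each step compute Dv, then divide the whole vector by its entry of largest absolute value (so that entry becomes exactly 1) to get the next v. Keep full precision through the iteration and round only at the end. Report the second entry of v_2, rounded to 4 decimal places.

Dv0 = (-5.00000, -4.00000, 4.00000); divide by -5.00000 → v1 = (1.00000, 0.80000, -0.80000)
Dv1 = (3.40000, 4.40000, -11.40000); divide by -11.40000 → v2 = (-0.29825, -0.38596, 1.00000)
Requested entry of v2: -22/57 = -0.3860

-0.3860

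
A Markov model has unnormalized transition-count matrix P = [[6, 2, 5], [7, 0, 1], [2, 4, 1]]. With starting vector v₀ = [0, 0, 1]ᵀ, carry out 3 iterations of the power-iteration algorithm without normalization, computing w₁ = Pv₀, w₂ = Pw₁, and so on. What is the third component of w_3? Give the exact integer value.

233

w1 = Pv₀ = (6·0 + 2·0 + 5·1; 7·0 + 0·0 + 1·1; 2·0 + 4·0 + 1·1) = (5, 1, 1)
w2 = Pw1 = (6·5 + 2·1 + 5·1; 7·5 + 0·1 + 1·1; 2·5 + 4·1 + 1·1) = (37, 36, 15)
w3 = Pw2 = (369, 274, 233)
The requested component of w3 is 233.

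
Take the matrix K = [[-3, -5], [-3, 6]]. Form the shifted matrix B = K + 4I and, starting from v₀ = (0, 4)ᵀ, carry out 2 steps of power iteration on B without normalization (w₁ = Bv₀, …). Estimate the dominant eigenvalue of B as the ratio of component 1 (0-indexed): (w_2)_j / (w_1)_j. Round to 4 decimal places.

B = K + 4I has rows (1, -5); (-3, 10)
w1 = Bv₀ = (-20, 40)
w2 = Bw1 = (-220, 460)
Ratio: 460/40 = 11.5000

11.5000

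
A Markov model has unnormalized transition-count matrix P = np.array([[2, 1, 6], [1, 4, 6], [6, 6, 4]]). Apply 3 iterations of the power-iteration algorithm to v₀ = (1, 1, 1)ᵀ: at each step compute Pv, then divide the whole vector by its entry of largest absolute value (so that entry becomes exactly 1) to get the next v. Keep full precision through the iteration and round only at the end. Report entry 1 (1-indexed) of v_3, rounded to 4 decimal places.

0.6315

Pv0 = (9.00000, 11.00000, 16.00000); divide by 16.00000 → v1 = (0.56250, 0.68750, 1.00000)
Pv1 = (7.81250, 9.31250, 11.50000); divide by 11.50000 → v2 = (0.67935, 0.80978, 1.00000)
Pv2 = (8.16848, 9.91848, 12.93478); divide by 12.93478 → v3 = (0.63151, 0.76681, 1.00000)
Requested entry of v3: 1503/2380 = 0.6315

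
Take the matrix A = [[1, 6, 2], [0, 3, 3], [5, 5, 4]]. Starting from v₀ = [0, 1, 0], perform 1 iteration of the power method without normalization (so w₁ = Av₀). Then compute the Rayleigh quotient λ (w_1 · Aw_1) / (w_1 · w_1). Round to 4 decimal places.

λ ≈ 8.5857

w1 = Av₀ = (6, 3, 5)
Aw1 = (34, 24, 65)
w1·Aw1 = 6·34 + 3·24 + 5·65 = 601; w1·w1 = 6·6 + 3·3 + 5·5 = 70
λ ≈ 601/70 = 8.5857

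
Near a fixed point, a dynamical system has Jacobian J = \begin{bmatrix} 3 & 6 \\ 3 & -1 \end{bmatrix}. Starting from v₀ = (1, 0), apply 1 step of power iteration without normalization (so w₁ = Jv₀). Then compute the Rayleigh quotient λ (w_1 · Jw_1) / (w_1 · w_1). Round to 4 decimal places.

w1 = Jv₀ = (3·1 + 6·0; 3·1 + (-1)·0) = (3, 3)
Jw1 = (27, 6)
w1·Jw1 = 3·27 + 3·6 = 99; w1·w1 = 3·3 + 3·3 = 18
λ ≈ 99/18 = 5.5000

5.5000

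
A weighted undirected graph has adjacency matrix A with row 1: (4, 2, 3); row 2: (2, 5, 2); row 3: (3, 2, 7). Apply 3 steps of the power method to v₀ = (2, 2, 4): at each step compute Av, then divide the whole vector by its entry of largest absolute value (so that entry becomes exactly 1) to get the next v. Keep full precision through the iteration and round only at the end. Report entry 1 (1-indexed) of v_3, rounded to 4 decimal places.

Av0 = (24.00000, 22.00000, 38.00000); divide by 38.00000 → v1 = (0.63158, 0.57895, 1.00000)
Av1 = (6.68421, 6.15789, 10.05263); divide by 10.05263 → v2 = (0.66492, 0.61257, 1.00000)
Av2 = (6.88482, 6.39267, 10.21990); divide by 10.21990 → v3 = (0.67367, 0.62551, 1.00000)
Requested entry of v3: 2630/3904 = 0.6737

0.6737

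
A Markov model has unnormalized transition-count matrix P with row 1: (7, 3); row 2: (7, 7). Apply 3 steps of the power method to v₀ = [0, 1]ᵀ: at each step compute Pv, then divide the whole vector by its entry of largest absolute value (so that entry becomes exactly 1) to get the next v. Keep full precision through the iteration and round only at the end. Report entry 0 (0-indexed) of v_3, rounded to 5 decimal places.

Pv0 = (3.000000, 7.000000); divide by 7.000000 → v1 = (0.428571, 1.000000)
Pv1 = (6.000000, 10.000000); divide by 10.000000 → v2 = (0.600000, 1.000000)
Pv2 = (7.200000, 11.200000); divide by 11.200000 → v3 = (0.642857, 1.000000)
Requested entry of v3: 504/784 = 0.64286

0.64286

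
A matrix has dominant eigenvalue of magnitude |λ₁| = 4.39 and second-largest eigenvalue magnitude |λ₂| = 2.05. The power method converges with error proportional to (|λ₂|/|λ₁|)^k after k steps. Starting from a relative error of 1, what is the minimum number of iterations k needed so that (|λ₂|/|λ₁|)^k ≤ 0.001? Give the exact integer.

|λ₂/λ₁| = 2.05/4.39 = 0.46697
Need k ≥ ln(0.001) / ln(0.46697) = -6.9078 / -0.7615 ≈ 9.071
Smallest integer k satisfying the bound: 10

10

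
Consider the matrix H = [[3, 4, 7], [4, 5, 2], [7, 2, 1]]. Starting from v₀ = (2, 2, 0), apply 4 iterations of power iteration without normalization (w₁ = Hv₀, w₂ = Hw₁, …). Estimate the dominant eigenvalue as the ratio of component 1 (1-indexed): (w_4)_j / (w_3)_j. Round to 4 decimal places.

w1 = Hv₀ = (3·2 + 4·2 + 7·0; 4·2 + 5·2 + 2·0; 7·2 + 2·2 + 1·0) = (14, 18, 18)
w2 = Hw1 = (3·14 + 4·18 + 7·18; 4·14 + 5·18 + 2·18; 7·14 + 2·18 + 1·18) = (240, 182, 152)
w3 = Hw2 = (2512, 2174, 2196)
w4 = Hw3 = (31604, 25310, 24128)
Ratio at component: 31604 / 2512 = 12.5812

12.5812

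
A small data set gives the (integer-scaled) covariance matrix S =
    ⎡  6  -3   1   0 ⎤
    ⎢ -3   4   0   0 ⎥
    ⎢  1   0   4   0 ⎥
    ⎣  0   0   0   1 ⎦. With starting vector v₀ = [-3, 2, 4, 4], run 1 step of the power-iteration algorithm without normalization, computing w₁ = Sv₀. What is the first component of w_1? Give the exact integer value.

w1 = Sv₀ = (6·(-3) + (-3)·2 + 1·4 + 0·4; (-3)·(-3) + 4·2 + 0·4 + 0·4; 1·(-3) + 0·2 + 4·4 + 0·4; 0·(-3) + 0·2 + 0·4 + 1·4) = (-20, 17, 13, 4)
The requested component of w1 is -20.

-20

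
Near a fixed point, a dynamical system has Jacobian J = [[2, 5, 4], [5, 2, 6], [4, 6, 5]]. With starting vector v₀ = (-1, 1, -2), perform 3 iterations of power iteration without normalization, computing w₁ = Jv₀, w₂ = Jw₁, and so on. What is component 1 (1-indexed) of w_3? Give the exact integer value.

-1349

w1 = Jv₀ = (2·(-1) + 5·1 + 4·(-2); 5·(-1) + 2·1 + 6·(-2); 4·(-1) + 6·1 + 5·(-2)) = (-5, -15, -8)
w2 = Jw1 = (2·(-5) + 5·(-15) + 4·(-8); 5·(-5) + 2·(-15) + 6·(-8); 4·(-5) + 6·(-15) + 5·(-8)) = (-117, -103, -150)
w3 = Jw2 = (-1349, -1691, -1836)
The requested component of w3 is -1349.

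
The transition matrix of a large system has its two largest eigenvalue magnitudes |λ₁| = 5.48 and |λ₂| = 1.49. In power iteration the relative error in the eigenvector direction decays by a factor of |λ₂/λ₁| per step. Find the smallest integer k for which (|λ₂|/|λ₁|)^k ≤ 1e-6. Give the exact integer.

11

|λ₂/λ₁| = 1.49/5.48 = 0.27190
Need k ≥ ln(1e-6) / ln(0.27190) = -13.8155 / -1.3023 ≈ 10.608
Smallest integer k satisfying the bound: 11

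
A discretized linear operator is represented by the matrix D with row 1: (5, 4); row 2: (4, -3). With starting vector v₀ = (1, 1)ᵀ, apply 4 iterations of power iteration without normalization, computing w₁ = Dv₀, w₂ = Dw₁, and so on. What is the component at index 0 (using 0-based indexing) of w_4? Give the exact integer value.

w1 = Dv₀ = (9, 1)
w2 = Dw1 = (49, 33)
w3 = Dw2 = (377, 97)
w4 = Dw3 = (2273, 1217)
The requested component of w4 is 2273.

2273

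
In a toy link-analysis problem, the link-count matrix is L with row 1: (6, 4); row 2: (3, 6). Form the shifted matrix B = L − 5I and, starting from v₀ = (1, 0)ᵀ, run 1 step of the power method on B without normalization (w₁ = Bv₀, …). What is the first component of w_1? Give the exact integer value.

1

B = L − 5I has rows (1, 4); (3, 1)
w1 = Bv₀ = (1, 3)
Requested component of w1: 1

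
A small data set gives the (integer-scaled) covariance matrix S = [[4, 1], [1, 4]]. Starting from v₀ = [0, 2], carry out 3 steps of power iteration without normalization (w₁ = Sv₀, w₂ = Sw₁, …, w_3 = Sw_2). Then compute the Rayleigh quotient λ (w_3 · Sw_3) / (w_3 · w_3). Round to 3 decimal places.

λ ≈ 4.911

w1 = Sv₀ = (2, 8)
w2 = Sw1 = (16, 34)
w3 = Sw2 = (98, 152)
Sw3 = (544, 706)
w3·Sw3 = 98·544 + 152·706 = 160624; w3·w3 = 98·98 + 152·152 = 32708
λ ≈ 160624/32708 = 4.911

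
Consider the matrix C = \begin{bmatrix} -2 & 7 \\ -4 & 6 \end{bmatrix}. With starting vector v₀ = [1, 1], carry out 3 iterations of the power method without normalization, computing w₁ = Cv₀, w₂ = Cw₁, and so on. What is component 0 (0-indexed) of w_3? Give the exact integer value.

-64

w1 = Cv₀ = (5, 2)
w2 = Cw1 = (4, -8)
w3 = Cw2 = (-64, -64)
The requested component of w3 is -64.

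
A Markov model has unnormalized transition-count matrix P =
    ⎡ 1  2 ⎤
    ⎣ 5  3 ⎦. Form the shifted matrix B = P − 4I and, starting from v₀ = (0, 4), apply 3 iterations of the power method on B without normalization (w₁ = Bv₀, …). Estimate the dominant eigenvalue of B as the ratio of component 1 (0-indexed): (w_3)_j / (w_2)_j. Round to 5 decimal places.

B = P − 4I has rows (-3, 2); (5, -1)
w1 = Bv₀ = ((-3)·0 + 2·4; 5·0 + (-1)·4) = (8, -4)
w2 = Bw1 = ((-3)·8 + 2·(-4); 5·8 + (-1)·(-4)) = (-32, 44)
w3 = Bw2 = (184, -204)
Ratio: -204/44 = -4.63636

-4.63636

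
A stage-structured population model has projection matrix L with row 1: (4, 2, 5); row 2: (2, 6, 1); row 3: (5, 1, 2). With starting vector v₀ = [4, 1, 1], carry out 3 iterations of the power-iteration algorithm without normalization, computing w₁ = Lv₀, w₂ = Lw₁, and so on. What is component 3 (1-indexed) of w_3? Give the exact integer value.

1696

w1 = Lv₀ = (4·4 + 2·1 + 5·1; 2·4 + 6·1 + 1·1; 5·4 + 1·1 + 2·1) = (23, 15, 23)
w2 = Lw1 = (4·23 + 2·15 + 5·23; 2·23 + 6·15 + 1·23; 5·23 + 1·15 + 2·23) = (237, 159, 176)
w3 = Lw2 = (2146, 1604, 1696)
The requested component of w3 is 1696.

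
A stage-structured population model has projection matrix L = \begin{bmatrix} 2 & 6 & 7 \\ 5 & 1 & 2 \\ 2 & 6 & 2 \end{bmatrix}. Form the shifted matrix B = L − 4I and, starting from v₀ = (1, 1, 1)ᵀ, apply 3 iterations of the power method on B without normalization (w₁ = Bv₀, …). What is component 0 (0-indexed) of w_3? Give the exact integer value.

480

B = L − 4I has rows (-2, 6, 7); (5, -3, 2); (2, 6, -2)
w1 = Bv₀ = ((-2)·1 + 6·1 + 7·1; 5·1 + (-3)·1 + 2·1; 2·1 + 6·1 + (-2)·1) = (11, 4, 6)
w2 = Bw1 = ((-2)·11 + 6·4 + 7·6; 5·11 + (-3)·4 + 2·6; 2·11 + 6·4 + (-2)·6) = (44, 55, 34)
w3 = Bw2 = (480, 123, 350)
Requested component of w3: 480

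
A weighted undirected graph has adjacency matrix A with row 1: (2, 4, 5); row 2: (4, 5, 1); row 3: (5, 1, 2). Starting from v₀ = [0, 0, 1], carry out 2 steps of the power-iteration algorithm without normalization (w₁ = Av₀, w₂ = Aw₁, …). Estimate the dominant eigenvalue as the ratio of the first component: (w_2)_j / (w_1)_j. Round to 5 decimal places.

w1 = Av₀ = (5, 1, 2)
w2 = Aw1 = (24, 27, 30)
Ratio at component: 24 / 5 = 4.80000

λ ≈ 4.80000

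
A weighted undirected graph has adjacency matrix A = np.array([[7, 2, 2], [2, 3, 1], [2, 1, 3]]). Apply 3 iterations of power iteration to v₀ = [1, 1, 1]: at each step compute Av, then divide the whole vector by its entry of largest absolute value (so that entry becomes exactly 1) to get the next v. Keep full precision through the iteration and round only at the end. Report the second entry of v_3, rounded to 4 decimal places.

0.4332

Av0 = (11.00000, 6.00000, 6.00000); divide by 11.00000 → v1 = (1.00000, 0.54545, 0.54545)
Av1 = (9.18182, 4.18182, 4.18182); divide by 9.18182 → v2 = (1.00000, 0.45545, 0.45545)
Av2 = (8.82178, 3.82178, 3.82178); divide by 8.82178 → v3 = (1.00000, 0.43322, 0.43322)
Requested entry of v3: 386/891 = 0.4332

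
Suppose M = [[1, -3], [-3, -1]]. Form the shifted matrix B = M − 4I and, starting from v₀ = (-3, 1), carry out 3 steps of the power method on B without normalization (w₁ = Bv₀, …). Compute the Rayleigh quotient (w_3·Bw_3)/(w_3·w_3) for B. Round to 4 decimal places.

μ ≈ -7.1621

B = M − 4I has rows (-3, -3); (-3, -5)
w1 = Bv₀ = ((-3)·(-3) + (-3)·1; (-3)·(-3) + (-5)·1) = (6, 4)
w2 = Bw1 = ((-3)·6 + (-3)·4; (-3)·6 + (-5)·4) = (-30, -38)
w3 = Bw2 = (204, 280)
Bw3 = (-1452, -2012)
w3·Bw3 = -859568; w3·w3 = 120016; μ ≈ -859568/120016 = -7.1621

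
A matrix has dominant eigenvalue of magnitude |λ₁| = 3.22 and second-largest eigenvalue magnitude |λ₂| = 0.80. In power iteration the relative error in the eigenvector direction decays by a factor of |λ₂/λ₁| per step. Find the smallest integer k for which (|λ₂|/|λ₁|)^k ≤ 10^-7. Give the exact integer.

12

|λ₂/λ₁| = 0.80/3.22 = 0.24845
Need k ≥ ln(10^-7) / ln(0.24845) = -16.1181 / -1.3925 ≈ 11.575
Smallest integer k satisfying the bound: 12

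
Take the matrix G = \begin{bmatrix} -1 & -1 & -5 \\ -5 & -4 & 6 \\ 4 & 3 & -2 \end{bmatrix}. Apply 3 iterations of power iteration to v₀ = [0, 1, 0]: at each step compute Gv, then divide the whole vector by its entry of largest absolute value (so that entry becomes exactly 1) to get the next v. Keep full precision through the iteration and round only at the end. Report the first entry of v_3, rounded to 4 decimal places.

Gv0 = (-1.00000, -4.00000, 3.00000); divide by -4.00000 → v1 = (0.25000, 1.00000, -0.75000)
Gv1 = (2.50000, -9.75000, 5.50000); divide by -9.75000 → v2 = (-0.25641, 1.00000, -0.56410)
Gv2 = (2.07692, -6.10256, 3.10256); divide by -6.10256 → v3 = (-0.34034, 1.00000, -0.50840)
Requested entry of v3: 81/-238 = -0.3403

-0.3403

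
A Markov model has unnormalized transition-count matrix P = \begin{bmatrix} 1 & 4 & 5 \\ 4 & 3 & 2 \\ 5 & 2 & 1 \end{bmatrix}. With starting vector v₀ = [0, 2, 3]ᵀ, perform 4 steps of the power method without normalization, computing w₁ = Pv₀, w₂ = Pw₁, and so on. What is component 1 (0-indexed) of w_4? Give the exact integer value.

w1 = Pv₀ = (23, 12, 7)
w2 = Pw1 = (106, 142, 146)
w3 = Pw2 = (1404, 1142, 960)
w4 = Pw3 = (10772, 10962, 10264)
The requested component of w4 is 10962.

10962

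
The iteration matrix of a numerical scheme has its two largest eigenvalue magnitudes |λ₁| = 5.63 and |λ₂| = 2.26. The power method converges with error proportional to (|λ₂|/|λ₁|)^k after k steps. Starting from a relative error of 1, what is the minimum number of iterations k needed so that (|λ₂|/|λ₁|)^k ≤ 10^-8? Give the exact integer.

|λ₂/λ₁| = 2.26/5.63 = 0.40142
Need k ≥ ln(10^-8) / ln(0.40142) = -18.4207 / -0.9127 ≈ 20.182
Smallest integer k satisfying the bound: 21

21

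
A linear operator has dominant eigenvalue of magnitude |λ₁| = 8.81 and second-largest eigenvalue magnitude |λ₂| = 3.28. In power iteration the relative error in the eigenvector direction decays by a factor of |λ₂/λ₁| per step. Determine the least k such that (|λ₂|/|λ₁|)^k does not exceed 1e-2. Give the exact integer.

|λ₂/λ₁| = 3.28/8.81 = 0.37230
Need k ≥ ln(1e-2) / ln(0.37230) = -4.6052 / -0.9880 ≈ 4.661
Smallest integer k satisfying the bound: 5

5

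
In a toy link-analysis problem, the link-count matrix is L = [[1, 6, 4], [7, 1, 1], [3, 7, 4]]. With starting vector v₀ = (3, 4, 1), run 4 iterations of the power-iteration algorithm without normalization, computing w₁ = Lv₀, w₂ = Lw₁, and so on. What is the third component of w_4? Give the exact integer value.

52881

w1 = Lv₀ = (1·3 + 6·4 + 4·1; 7·3 + 1·4 + 1·1; 3·3 + 7·4 + 4·1) = (31, 26, 41)
w2 = Lw1 = (1·31 + 6·26 + 4·41; 7·31 + 1·26 + 1·41; 3·31 + 7·26 + 4·41) = (351, 284, 439)
w3 = Lw2 = (3811, 3180, 4797)
w4 = Lw3 = (42079, 34654, 52881)
The requested component of w4 is 52881.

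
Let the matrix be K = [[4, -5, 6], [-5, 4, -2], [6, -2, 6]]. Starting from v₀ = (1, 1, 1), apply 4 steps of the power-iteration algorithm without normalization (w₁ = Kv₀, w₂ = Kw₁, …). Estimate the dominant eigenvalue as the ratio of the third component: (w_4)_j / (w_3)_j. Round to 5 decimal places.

13.33016

w1 = Kv₀ = (5, -3, 10)
w2 = Kw1 = (95, -57, 96)
w3 = Kw2 = (1241, -895, 1260)
w4 = Kw3 = (16999, -12305, 16796)
Ratio at component: 16796 / 1260 = 13.33016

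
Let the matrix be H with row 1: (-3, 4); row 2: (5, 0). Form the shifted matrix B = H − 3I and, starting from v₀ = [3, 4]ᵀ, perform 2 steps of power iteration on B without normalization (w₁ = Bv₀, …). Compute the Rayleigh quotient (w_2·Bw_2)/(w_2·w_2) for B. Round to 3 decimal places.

B = H − 3I has rows (-6, 4); (5, -3)
w1 = Bv₀ = ((-6)·3 + 4·4; 5·3 + (-3)·4) = (-2, 3)
w2 = Bw1 = ((-6)·(-2) + 4·3; 5·(-2) + (-3)·3) = (24, -19)
Bw2 = (-220, 177)
w2·Bw2 = -8643; w2·w2 = 937; μ ≈ -8643/937 = -9.224

μ ≈ -9.224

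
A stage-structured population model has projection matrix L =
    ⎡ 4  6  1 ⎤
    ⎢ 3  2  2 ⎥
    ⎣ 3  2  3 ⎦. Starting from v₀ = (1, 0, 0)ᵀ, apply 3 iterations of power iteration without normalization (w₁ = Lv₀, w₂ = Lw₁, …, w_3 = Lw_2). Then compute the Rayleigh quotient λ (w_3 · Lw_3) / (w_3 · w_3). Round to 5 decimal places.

8.75702

w1 = Lv₀ = (4, 3, 3)
w2 = Lw1 = (37, 24, 27)
w3 = Lw2 = (319, 213, 240)
Lw3 = (2794, 1863, 2103)
w3·Lw3 = 319·2794 + 213·1863 + 240·2103 = 1792825; w3·w3 = 319·319 + 213·213 + 240·240 = 204730
λ ≈ 1792825/204730 = 8.75702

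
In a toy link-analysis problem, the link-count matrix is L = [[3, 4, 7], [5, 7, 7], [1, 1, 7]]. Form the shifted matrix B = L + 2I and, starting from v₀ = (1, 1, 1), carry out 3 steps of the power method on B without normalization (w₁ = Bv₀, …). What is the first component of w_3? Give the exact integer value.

3541

B = L + 2I has rows (5, 4, 7); (5, 9, 7); (1, 1, 9)
w1 = Bv₀ = (16, 21, 11)
w2 = Bw1 = (241, 346, 136)
w3 = Bw2 = (3541, 5271, 1811)
Requested component of w3: 3541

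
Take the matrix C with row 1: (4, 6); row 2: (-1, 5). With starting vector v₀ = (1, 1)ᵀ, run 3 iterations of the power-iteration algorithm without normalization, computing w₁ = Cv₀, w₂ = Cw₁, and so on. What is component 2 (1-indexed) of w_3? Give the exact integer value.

-14

w1 = Cv₀ = (4·1 + 6·1; (-1)·1 + 5·1) = (10, 4)
w2 = Cw1 = (4·10 + 6·4; (-1)·10 + 5·4) = (64, 10)
w3 = Cw2 = (316, -14)
The requested component of w3 is -14.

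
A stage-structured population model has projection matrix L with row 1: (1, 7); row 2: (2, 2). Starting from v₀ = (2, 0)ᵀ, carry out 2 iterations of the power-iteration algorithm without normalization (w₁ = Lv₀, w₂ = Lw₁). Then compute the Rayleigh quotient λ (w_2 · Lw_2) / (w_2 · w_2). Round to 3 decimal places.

w1 = Lv₀ = (1·2 + 7·0; 2·2 + 2·0) = (2, 4)
w2 = Lw1 = (1·2 + 7·4; 2·2 + 2·4) = (30, 12)
Lw2 = (114, 84)
w2·Lw2 = 30·114 + 12·84 = 4428; w2·w2 = 30·30 + 12·12 = 1044
λ ≈ 4428/1044 = 4.241

λ ≈ 4.241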